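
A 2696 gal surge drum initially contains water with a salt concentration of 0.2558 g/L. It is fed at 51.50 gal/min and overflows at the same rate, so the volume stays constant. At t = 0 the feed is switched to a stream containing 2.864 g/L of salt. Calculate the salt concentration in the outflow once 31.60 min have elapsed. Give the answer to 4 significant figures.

Unsteady species balance (constant V, well mixed): V dC/dt = Q(C_in − C).
So dC/dt = (C_in − C)/τ with τ = V/Q = 2696/51.50 = 52.3495 min.
This is linear first-order; C(t) = C_in + (C₀ − C_in) e^(−t/τ).
C(31.60) = 2.864 + (0.2558 − 2.864)·e^(−31.60/52.3495) = 2.864 + (-2.60820)·0.546820 = 1.43778 g/L.

1.438 g/L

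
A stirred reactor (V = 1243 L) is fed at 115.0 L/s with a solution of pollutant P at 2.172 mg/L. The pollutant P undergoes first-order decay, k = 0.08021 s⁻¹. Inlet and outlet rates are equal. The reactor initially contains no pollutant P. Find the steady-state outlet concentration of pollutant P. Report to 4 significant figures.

Accumulation = in − out − consumed: V dC/dt = Q C_in − Q C − k V C.
At steady state: 0 = Q C_in − (Q + kV) C_ss, so C_ss = Q C_in/(Q + kV).
C_ss = 115.0·2.172/(115.0 + 0.08021·1243) = 249.780/214.701 = 1.16339 mg/L.

1.163 mg/L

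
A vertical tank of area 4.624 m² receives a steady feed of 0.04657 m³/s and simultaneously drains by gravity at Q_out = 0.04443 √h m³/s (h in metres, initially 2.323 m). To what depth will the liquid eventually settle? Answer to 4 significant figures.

Unsteady balance on liquid volume: A dh/dt = Q_in − 0.04443 √h. At steady state dh/dt = 0:
Q_in = 0.04443 √h_ss ⇒ √h_ss = 0.04657/0.04443 = 1.04817.
h_ss = 1.04817² = 1.09865 m. (Since h₀ = 2.323 m > h_ss, the level will fall toward this value.)

1.099 m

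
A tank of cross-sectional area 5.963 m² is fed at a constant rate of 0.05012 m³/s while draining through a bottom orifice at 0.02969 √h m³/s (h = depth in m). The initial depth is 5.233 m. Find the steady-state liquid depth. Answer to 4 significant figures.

2.850 m

Accumulation of liquid (constant cross-section A): A dh/dt = Q_in − 0.02969 √h. At steady state dh/dt = 0:
Q_in = 0.02969 √h_ss ⇒ √h_ss = 0.05012/0.02969 = 1.68811.
h_ss = 1.68811² = 2.84972 m. (Since h₀ = 5.233 m > h_ss, the level will fall toward this value.)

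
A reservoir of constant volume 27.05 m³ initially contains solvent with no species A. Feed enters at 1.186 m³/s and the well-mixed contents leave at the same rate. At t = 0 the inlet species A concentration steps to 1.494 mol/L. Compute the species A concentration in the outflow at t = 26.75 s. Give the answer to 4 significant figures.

Species balance on the tank: V dC/dt = Q(C_in − C).
Rewrite as dC/dt + C/τ = C_in/τ, τ = V/Q = 22.8078 s.
Integrating: C(t) = C_in + (C₀ − C_in) e^(−t/τ).
C(26.75) = 1.494 + (0 − 1.494)·e^(−26.75/22.8078) = 1.494 + (-1.49400)·0.309485 = 1.03163 mol/L.

1.032 mol/L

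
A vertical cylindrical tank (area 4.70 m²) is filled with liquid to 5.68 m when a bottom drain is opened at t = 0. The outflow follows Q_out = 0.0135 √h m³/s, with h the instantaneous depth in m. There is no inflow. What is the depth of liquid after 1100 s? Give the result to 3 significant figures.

With no inflow, A dh/dt = −0.0135 √h.
This is separable: 2 d(√h)/dt = −0.0135/A, so √h = √h₀ − (0.0135/(2A)) t.
√h = √5.68 − 0.0135·1100/(2·4.70) = 2.3833 − 1.5798 = 0.80349.
h = 0.80349² = 0.64559 m.

0.646 m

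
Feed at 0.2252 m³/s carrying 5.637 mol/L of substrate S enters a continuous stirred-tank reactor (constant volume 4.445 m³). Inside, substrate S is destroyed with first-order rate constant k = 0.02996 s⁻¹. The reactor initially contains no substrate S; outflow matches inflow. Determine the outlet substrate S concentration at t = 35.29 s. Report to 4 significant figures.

Species balance: V dC/dt = Q C_in − Q C − k V C.
dC/dt = (Q/V) C_in − (Q/V + k) C; effective rate a = Q/V + k = 0.0506637 + 0.02996 = 0.0806237 s⁻¹.
C_ss = Q C_in/(Q + kV) = 3.54227 mol/L; C(t) = C_ss + (C₀ − C_ss) e^(−a t).
C(35.29) = 3.54227 + (-3.54227)·e^(−0.0806237·35.29) = 3.54227 + (-3.54227)·0.0581221 = 3.33639 mol/L.

3.336 mol/L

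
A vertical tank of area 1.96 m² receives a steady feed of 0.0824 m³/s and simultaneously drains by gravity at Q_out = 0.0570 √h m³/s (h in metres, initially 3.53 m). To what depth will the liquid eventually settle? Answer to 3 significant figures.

2.09 m

Mass balance (ρ constant): A dh/dt = Q_in − 0.0570 √h. At steady state dh/dt = 0:
Q_in = 0.0570 √h_ss ⇒ √h_ss = 0.0824/0.0570 = 1.4456.
h_ss = 1.4456² = 2.0898 m. (Since h₀ = 3.53 m > h_ss, the level will fall toward this value.)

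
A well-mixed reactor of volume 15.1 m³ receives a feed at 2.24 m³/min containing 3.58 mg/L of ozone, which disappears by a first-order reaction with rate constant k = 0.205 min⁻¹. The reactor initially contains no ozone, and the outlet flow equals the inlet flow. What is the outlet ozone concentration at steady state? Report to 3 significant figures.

1.50 mg/L

Accumulation = in − out − consumed: V dC/dt = Q C_in − Q C − k V C.
At steady state: 0 = Q C_in − (Q + kV) C_ss, so C_ss = Q C_in/(Q + kV).
C_ss = 2.24·3.58/(2.24 + 0.205·15.1) = 8.0192/5.3355 = 1.5030 mg/L.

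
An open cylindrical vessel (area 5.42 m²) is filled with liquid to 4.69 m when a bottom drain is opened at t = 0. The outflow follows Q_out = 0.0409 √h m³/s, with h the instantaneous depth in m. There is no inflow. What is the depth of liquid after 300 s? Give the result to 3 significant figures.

1.07 m

With no inflow, A dh/dt = −0.0409 √h.
∫ h^(−1/2) dh = −(0.0409/A) ∫ dt, giving 2√h = 2√h₀ − (0.0409/A) t.
√h = √4.69 − 0.0409·300/(2·5.42) = 2.1656 − 1.1319 = 1.0337.
h = 1.0337² = 1.0686 m.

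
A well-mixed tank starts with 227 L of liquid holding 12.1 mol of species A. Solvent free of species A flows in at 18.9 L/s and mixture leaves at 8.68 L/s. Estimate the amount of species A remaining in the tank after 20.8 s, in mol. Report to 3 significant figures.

Let m(t) be the amount of species A. Volume: V(t) = V₀ + (Q_in − Q_out) t = 227 + 10.220 t; V(20.8) = 439.58 L.
Species balance (pure solvent in): dm/dt = −Q_out · m/V(t).
dm/m = −Q_out dt/(V₀ + 10.220 t); integrating gives ln(m/m₀) = −(Q_out/(Q_in−Q_out)) ln(V/V₀).
m = m₀ (V₀/V)^(Q_out/(Q_in−Q_out)) = 12.1 × (227/439.58)^(0.84932) = 6.9028 mol.

6.90 mol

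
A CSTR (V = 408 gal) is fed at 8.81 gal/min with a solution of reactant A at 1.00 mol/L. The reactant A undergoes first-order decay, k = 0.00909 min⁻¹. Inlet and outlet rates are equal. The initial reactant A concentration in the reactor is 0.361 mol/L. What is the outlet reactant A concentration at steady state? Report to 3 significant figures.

0.704 mol/L

Accumulation = in − out − consumed: V dC/dt = Q C_in − Q C − k V C.
Steady state (dC/dt = 0): C_ss = Q C_in/(Q + kV) = C_in/(1 + kV/Q).
C_ss = 8.81·1.00/(8.81 + 0.00909·408) = 8.8100/12.519 = 0.70375 mol/L.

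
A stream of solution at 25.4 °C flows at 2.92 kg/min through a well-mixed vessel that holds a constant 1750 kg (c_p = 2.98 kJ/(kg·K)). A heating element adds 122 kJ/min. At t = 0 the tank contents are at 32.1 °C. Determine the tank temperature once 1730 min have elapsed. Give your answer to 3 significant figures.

Unsteady energy balance on the tank contents: M c_p dT/dt = ṁ c_p (T_in − T) + 122.
Rearrange: dT/dt = (T_ss − T)/τ with τ = M/ṁ = 599.32 min and T_ss = T_in + Q̇/(ṁ c_p) = 39.420 °C.
This is linear first-order; T(t) = T_ss + (T₀ − T_ss) e^(−t/τ).
T(1730) = 39.420 + (-7.3204)·e^(−1730/599.32) = 39.420 + (-7.3204)·0.055764 = 39.012 °C.

39.0 °C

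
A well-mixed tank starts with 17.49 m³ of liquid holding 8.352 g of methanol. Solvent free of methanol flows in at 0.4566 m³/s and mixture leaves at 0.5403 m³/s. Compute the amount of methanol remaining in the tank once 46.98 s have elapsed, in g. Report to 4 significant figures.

1.614 g

Let m(t) be the amount of methanol. Volume: V(t) = V₀ + (Q_in − Q_out) t = 17.49 − 0.0837000 t; V(46.98) = 13.5578 m³.
No methanol enters, so dm/dt = −Q_out · (m/V).
dm/m = −Q_out dt/(V₀ − 0.0837000 t); integrating gives ln(m/m₀) = −(Q_out/(Q_in−Q_out)) ln(V/V₀).
m = m₀ (V₀/V)^(Q_out/(Q_in−Q_out)) = 8.352 × (17.49/13.5578)^(-6.45520) = 1.61375 g.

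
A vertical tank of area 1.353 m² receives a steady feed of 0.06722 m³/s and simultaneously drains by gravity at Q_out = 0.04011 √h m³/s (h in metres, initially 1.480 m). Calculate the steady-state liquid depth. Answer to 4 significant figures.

A dh/dt = Q_in − 0.04011 √h. Steady state requires inflow = outflow:
Q_in = 0.04011 √h_ss ⇒ √h_ss = 0.06722/0.04011 = 1.67589.
h_ss = 1.67589² = 2.80861 m. (Since h₀ = 1.480 m < h_ss, the level will rise toward this value.)

2.809 m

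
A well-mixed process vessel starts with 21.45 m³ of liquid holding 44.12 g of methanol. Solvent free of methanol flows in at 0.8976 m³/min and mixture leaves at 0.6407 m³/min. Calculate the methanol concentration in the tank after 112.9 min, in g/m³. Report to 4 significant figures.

0.1036 g/m³

Total volume: dV/dt = Q_in − Q_out = 0.256900 m³/min, so V(t) = 21.45 + 0.256900 t and V(112.9) = 50.4540 m³.
Species balance (pure solvent in): dm/dt = −Q_out · m/V(t).
Separate: dm/m = −Q_out dt/V(t) ⇒ ln(m/m₀) = −(Q_out/(Q_in−Q_out)) ln(V/V₀).
m = m₀ (V₀/V)^(Q_out/(Q_in−Q_out)) = 44.12 × (21.45/50.4540)^(2.49397) = 5.22644 g.
C = m/V = 5.22644/50.4540 = 0.103588 g/m³.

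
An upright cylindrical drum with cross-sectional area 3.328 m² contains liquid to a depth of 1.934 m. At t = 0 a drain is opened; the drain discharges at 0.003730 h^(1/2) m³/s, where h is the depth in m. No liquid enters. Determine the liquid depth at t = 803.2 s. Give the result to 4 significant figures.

0.8847 m

A dh/dt = −Q_out = −0.003730 √h.
Separate and integrate: 2(√h − √h₀) = −(0.003730/A) t.
√h = √1.934 − 0.003730·803.2/(2·3.328) = 1.39068 − 0.450111 = 0.940573.
h = 0.940573² = 0.884677 m.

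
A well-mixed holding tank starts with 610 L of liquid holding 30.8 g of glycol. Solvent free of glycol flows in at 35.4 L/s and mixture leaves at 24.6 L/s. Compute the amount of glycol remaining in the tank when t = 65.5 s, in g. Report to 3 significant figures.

Let m(t) be the amount of glycol. Volume: V(t) = V₀ + (Q_in − Q_out) t = 610 + 10.800 t; V(65.5) = 1317.4 L.
Solute balance: dm/dt = 0 − Q_out C = −Q_out m/V(t).
Separate: dm/m = −Q_out dt/V(t) ⇒ ln(m/m₀) = −(Q_out/(Q_in−Q_out)) ln(V/V₀).
m = m₀ (V₀/V)^(Q_out/(Q_in−Q_out)) = 30.8 × (610/1317.4)^(2.2778) = 5.3320 g.

5.33 g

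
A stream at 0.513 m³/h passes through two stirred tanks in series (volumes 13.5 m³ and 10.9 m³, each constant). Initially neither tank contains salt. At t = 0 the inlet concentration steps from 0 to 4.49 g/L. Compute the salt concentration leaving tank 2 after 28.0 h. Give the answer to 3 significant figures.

Each tank obeys Vᵢ dCᵢ/dt = Q(Cᵢ₋₁ − Cᵢ), so τᵢ = Vᵢ/Q.
τ₁ = 13.5/0.513 = 26.316 h; τ₂ = 10.9/0.513 = 21.248 h.
Tank 1: C₁ = C_in(1 − e^(−t/τ₁)). Tank 2 (τ₁ ≠ τ₂): C₂ = C_in[1 − (τ₁ e^(−t/τ₁) − τ₂ e^(−t/τ₂))/(τ₁ − τ₂)].
At t = 28.0: e^(−t/τ₁) = 0.34507, e^(−t/τ₂) = 0.26772.
C₂ = 4.49·[1 − (26.316·0.34507 − 21.248·0.26772)/(5.0682)] = 4.49·0.33066 = 1.4847 g/L.

1.48 g/L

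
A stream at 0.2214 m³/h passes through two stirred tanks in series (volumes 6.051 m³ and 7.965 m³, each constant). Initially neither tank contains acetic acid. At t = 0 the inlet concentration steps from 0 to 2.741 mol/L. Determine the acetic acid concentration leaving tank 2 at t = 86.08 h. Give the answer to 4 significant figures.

Species balance on tank i: dCᵢ/dt = (Cᵢ₋₁ − Cᵢ)/τᵢ with τᵢ = Vᵢ/Q.
τ₁ = 6.051/0.2214 = 27.3306 h; τ₂ = 7.965/0.2214 = 35.9756 h.
Solving the cascade with C₁(0)=C₂(0)=0 gives C₂(t) = C_in[1 − (τ₁ e^(−t/τ₁) − τ₂ e^(−t/τ₂))/(τ₁ − τ₂)].
At t = 86.08: e^(−t/τ₁) = 0.0428701, e^(−t/τ₂) = 0.0913797.
C₂ = 2.741·[1 − (27.3306·0.0428701 − 35.9756·0.0913797)/(-8.64499)] = 2.741·0.755260 = 2.07017 mol/L.

2.070 mol/L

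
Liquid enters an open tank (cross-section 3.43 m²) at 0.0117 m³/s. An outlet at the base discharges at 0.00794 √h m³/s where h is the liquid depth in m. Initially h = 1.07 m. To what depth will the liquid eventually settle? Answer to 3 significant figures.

Accumulation of liquid (constant cross-section A): A dh/dt = Q_in − 0.00794 √h. At steady state dh/dt = 0:
Q_in = 0.00794 √h_ss ⇒ √h_ss = 0.0117/0.00794 = 1.4736.
h_ss = 1.4736² = 2.1714 m. (Since h₀ = 1.07 m < h_ss, the level will rise toward this value.)

2.17 m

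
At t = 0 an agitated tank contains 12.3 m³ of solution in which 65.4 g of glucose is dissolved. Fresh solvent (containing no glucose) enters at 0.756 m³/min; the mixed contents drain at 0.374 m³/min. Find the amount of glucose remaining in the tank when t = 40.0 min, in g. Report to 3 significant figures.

29.7 g

Let m(t) be the amount of glucose. Volume: V(t) = V₀ + (Q_in − Q_out) t = 12.3 + 0.38200 t; V(40.0) = 27.580 m³.
Species balance (pure solvent in): dm/dt = −Q_out · m/V(t).
Separate: dm/m = −Q_out dt/V(t) ⇒ ln(m/m₀) = −(Q_out/(Q_in−Q_out)) ln(V/V₀).
m = m₀ (V₀/V)^(Q_out/(Q_in−Q_out)) = 65.4 × (12.3/27.580)^(0.97906) = 29.664 g.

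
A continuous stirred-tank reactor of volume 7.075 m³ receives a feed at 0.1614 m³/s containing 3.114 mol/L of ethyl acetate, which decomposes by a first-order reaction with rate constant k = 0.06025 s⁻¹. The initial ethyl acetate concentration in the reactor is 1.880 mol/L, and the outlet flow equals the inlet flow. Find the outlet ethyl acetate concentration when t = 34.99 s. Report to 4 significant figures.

0.9113 mol/L

V dC/dt = Q(C_in − C) − k V C.
This is linear with rate a = Q/V + k = 0.0830627 s⁻¹.
C_ss = Q C_in/(Q + kV) = 0.855243 mol/L; C(t) = C_ss + (C₀ − C_ss) e^(−a t).
C(34.99) = 0.855243 + (1.02476)·e^(−0.0830627·34.99) = 0.855243 + (1.02476)·0.0546741 = 0.911271 mol/L.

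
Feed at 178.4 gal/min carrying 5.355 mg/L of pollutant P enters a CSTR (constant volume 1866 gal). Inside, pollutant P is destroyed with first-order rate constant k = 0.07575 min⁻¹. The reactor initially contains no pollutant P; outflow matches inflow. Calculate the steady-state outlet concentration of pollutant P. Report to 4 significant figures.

V dC/dt = Q(C_in − C) − k V C.
At steady state: 0 = Q C_in − (Q + kV) C_ss, so C_ss = Q C_in/(Q + kV).
C_ss = 178.4·5.355/(178.4 + 0.07575·1866) = 955.332/319.750 = 2.98775 mg/L.

2.988 mg/L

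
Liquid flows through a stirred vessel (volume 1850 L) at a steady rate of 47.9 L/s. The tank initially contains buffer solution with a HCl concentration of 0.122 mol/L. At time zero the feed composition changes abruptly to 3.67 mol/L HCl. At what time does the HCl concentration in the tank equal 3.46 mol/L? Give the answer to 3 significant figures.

Species balance: V dC/dt = Q(C_in − C) ⇒ τ = V/Q = 38.622 s.
C(t) = C_in + (C₀ − C_in) e^(−t/τ). Set C = 3.46 and solve for t:
e^(−t/τ) = (C − C_in)/(C₀ − C_in) = (3.46 − 3.67)/(0.122 − 3.67) = 0.059188
t = −τ ln(…) = 38.622 × 2.8270 = 109.19 s.

109 s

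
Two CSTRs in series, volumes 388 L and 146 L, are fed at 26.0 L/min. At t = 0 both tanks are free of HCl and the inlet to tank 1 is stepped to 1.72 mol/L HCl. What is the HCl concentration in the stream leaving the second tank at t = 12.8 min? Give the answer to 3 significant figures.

Each tank obeys Vᵢ dCᵢ/dt = Q(Cᵢ₋₁ − Cᵢ), so τᵢ = Vᵢ/Q.
τ₁ = 388/26.0 = 14.923 min; τ₂ = 146/26.0 = 5.6154 min.
Tank 1: C₁ = C_in(1 − e^(−t/τ₁)). Tank 2 (τ₁ ≠ τ₂): C₂ = C_in[1 − (τ₁ e^(−t/τ₁) − τ₂ e^(−t/τ₂))/(τ₁ − τ₂)].
At t = 12.8: e^(−t/τ₁) = 0.42412, e^(−t/τ₂) = 0.10234.
C₂ = 1.72·[1 − (14.923·0.42412 − 5.6154·0.10234)/(9.3077)] = 1.72·0.38174 = 0.65660 mol/L.

0.657 mol/L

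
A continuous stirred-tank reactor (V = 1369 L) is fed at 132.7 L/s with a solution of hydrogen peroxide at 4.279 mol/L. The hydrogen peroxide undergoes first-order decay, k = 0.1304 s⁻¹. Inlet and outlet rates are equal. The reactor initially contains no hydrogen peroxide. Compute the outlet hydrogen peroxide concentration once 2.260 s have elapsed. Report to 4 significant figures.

Species balance: V dC/dt = Q C_in − Q C − k V C.
This is linear with rate a = Q/V + k = 0.227332 s⁻¹.
C_ss = Q C_in/(Q + kV) = 1.82452 mol/L; C(t) = C_ss + (C₀ − C_ss) e^(−a t).
C(2.260) = 1.82452 + (-1.82452)·e^(−0.227332·2.260) = 1.82452 + (-1.82452)·0.598236 = 0.733028 mol/L.

0.7330 mol/L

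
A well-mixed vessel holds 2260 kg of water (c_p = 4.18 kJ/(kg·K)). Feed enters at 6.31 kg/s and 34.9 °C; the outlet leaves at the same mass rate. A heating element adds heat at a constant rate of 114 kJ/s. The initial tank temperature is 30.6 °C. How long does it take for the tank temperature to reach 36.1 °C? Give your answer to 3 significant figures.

M c_p dT/dt = ṁ c_p (T_in − T) + Q̇.
τ = M/ṁ = 358.16 s; T_ss = T_in + Q̇/(ṁ c_p) = 39.222 °C.
T(t) = T_ss + (T₀ − T_ss) e^(−t/τ). Set T = 36.1:
e^(−t/τ) = (36.1 − 39.222)/(30.6 − 39.222) = 0.36211
t = −358.16 · ln(0.36211) = 363.83 s.

364 s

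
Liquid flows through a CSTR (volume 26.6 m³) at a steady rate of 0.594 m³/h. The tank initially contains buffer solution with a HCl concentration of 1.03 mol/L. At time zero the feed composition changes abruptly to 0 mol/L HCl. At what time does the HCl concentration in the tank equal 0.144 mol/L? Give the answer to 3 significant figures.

88.1 h

Species balance: V dC/dt = Q(C_in − C) ⇒ τ = V/Q = 44.781 h.
C(t) = C_in + (C₀ − C_in) e^(−t/τ). Set C = 0.144 and solve for t:
e^(−t/τ) = (C − C_in)/(C₀ − C_in) = (0.144 − 0)/(1.03 − 0) = 0.13981
t = −τ ln(…) = 44.781 × 1.9675 = 88.107 h.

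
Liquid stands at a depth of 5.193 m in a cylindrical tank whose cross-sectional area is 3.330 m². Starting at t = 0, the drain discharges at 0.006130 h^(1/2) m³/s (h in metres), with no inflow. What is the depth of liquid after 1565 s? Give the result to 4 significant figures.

0.7028 m

With no inflow, A dh/dt = −0.006130 √h.
This is separable: 2 d(√h)/dt = −0.006130/A, so √h = √h₀ − (0.006130/(2A)) t.
√h = √5.193 − 0.006130·1565/(2·3.330) = 2.27882 − 1.44046 = 0.838358.
h = 0.838358² = 0.702843 m.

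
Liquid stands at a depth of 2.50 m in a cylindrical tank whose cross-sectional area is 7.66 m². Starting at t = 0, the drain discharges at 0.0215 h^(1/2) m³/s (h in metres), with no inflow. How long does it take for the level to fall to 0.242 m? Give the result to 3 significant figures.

776 s

With no inflow, A dh/dt = −0.0215 √h.
∫ h^(−1/2) dh = −(0.0215/A) ∫ dt, giving 2√h = 2√h₀ − (0.0215/A) t.
t = 2A(√h₀ − √h)/0.0215 = 2·7.66·(√2.50 − √0.242)/0.0215
  = 15.320 × (1.5811 − 0.49193) / 0.0215 = 776.12 s.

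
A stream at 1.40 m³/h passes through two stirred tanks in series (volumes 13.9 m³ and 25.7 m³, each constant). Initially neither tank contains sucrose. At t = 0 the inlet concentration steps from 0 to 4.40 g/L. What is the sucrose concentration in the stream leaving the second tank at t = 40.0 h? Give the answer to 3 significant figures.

3.41 g/L

Each tank obeys Vᵢ dCᵢ/dt = Q(Cᵢ₋₁ − Cᵢ), so τᵢ = Vᵢ/Q.
τ₁ = 13.9/1.40 = 9.9286 h; τ₂ = 25.7/1.40 = 18.357 h.
Solving the cascade with C₁(0)=C₂(0)=0 gives C₂(t) = C_in[1 − (τ₁ e^(−t/τ₁) − τ₂ e^(−t/τ₂))/(τ₁ − τ₂)].
At t = 40.0: e^(−t/τ₁) = 0.017796, e^(−t/τ₂) = 0.11316.
C₂ = 4.40·[1 − (9.9286·0.017796 − 18.357·0.11316)/(-8.4286)] = 4.40·0.77451 = 3.4079 g/L.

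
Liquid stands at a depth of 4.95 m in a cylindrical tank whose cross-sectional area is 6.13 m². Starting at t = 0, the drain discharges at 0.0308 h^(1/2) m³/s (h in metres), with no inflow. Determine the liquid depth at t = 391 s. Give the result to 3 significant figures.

Accumulation of liquid (constant cross-section A): A dh/dt = −0.0308 √h.
Separate and integrate: 2(√h − √h₀) = −(0.0308/A) t.
√h = √4.95 − 0.0308·391/(2·6.13) = 2.2249 − 0.98228 = 1.2426.
h = 1.2426² = 1.5440 m.

1.54 m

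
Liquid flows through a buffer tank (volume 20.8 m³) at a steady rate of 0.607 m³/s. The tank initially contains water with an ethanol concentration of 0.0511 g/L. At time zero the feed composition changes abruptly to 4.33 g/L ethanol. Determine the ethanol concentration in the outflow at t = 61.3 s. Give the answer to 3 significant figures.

Unsteady species balance (constant V, well mixed): V dC/dt = Q(C_in − C).
Rewrite as dC/dt + C/τ = C_in/τ, τ = V/Q = 34.267 s.
C approaches C_in exponentially: C(t) = C_in + (C₀ − C_in) e^(−t/τ).
C(61.3) = 4.33 + (0.0511 − 4.33)·e^(−61.3/34.267) = 4.33 + (-4.2789)·0.16714 = 3.6148 g/L.

3.61 g/L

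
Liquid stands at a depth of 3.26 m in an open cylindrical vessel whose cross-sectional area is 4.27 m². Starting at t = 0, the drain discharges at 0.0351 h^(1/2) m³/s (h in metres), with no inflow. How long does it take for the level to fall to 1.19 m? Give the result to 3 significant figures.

174 s

With no inflow, A dh/dt = −0.0351 √h.
Separate and integrate: 2(√h − √h₀) = −(0.0351/A) t.
t = 2A(√h₀ − √h)/0.0351 = 2·4.27·(√3.26 − √1.19)/0.0351
  = 8.5400 × (1.8055 − 1.0909) / 0.0351 = 173.88 s.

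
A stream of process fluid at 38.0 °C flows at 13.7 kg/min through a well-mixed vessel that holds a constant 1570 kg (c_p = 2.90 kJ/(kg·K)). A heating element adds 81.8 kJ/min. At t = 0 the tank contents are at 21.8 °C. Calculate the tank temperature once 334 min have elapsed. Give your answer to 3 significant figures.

39.1 °C

M c_p dT/dt = ṁ c_p (T_in − T) + Q̇.
τ = M/ṁ = 114.60 min; T_ss = T_in + Q̇/(ṁ c_p) = 38.0 + 81.8/(13.7·2.90) = 40.059 °C.
Integrating: T(t) = T_ss + (T₀ − T_ss) e^(−t/τ).
T(334) = 40.059 + (-18.259)·e^(−334/114.60) = 40.059 + (-18.259)·0.054230 = 39.069 °C.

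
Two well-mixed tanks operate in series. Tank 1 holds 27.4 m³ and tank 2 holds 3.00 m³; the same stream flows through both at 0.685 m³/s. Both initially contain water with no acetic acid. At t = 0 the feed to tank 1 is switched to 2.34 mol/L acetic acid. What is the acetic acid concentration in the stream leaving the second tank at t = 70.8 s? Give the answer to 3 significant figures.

1.89 mol/L

Each tank obeys Vᵢ dCᵢ/dt = Q(Cᵢ₋₁ − Cᵢ), so τᵢ = Vᵢ/Q.
τ₁ = 27.4/0.685 = 40.000 s; τ₂ = 3.00/0.685 = 4.3796 s.
Solving the cascade with C₁(0)=C₂(0)=0 gives C₂(t) = C_in[1 − (τ₁ e^(−t/τ₁) − τ₂ e^(−t/τ₂))/(τ₁ − τ₂)].
At t = 70.8: e^(−t/τ₁) = 0.17033, e^(−t/τ₂) = 9.5322e-08.
C₂ = 2.34·[1 − (40.000·0.17033 − 4.3796·9.5322e-08)/(35.620)] = 2.34·0.80872 = 1.8924 mol/L.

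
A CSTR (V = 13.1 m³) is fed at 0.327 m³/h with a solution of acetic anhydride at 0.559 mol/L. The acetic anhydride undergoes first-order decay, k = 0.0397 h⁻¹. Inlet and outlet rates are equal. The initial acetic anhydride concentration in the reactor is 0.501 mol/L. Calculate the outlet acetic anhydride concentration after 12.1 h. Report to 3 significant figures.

Accumulation = in − out − consumed: V dC/dt = Q C_in − Q C − k V C.
This is linear with rate a = Q/V + k = 0.064662 h⁻¹.
C_ss = Q C_in/(Q + kV) = 0.21579 mol/L; C(t) = C_ss + (C₀ − C_ss) e^(−a t).
C(12.1) = 0.21579 + (0.28521)·e^(−0.064662·12.1) = 0.21579 + (0.28521)·0.45730 = 0.34622 mol/L.

0.346 mol/L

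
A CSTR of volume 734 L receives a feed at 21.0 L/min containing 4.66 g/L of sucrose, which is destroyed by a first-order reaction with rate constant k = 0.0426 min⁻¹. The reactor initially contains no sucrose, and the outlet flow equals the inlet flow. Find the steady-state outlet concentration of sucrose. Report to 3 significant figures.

V dC/dt = Q(C_in − C) − k V C.
At steady state: 0 = Q C_in − (Q + kV) C_ss, so C_ss = Q C_in/(Q + kV).
C_ss = 21.0·4.66/(21.0 + 0.0426·734) = 97.860/52.268 = 1.8723 g/L.

1.87 g/L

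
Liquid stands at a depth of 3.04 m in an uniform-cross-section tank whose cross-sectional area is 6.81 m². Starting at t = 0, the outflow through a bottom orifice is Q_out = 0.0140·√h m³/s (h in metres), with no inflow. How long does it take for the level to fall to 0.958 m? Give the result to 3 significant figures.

With no inflow, A dh/dt = −0.0140 √h.
∫ h^(−1/2) dh = −(0.0140/A) ∫ dt, giving 2√h = 2√h₀ − (0.0140/A) t.
t = 2A(√h₀ − √h)/0.0140 = 2·6.81·(√3.04 − √0.958)/0.0140
  = 13.620 × (1.7436 − 0.97877) / 0.0140 = 744.03 s.

744 s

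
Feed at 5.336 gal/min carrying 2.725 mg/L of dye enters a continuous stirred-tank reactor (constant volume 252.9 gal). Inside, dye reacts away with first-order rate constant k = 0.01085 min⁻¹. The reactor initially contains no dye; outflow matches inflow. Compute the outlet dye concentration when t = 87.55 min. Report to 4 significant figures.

V dC/dt = Q(C_in − C) − k V C.
This is linear with rate a = Q/V + k = 0.0319492 min⁻¹.
C_ss = Q C_in/(Q + kV) = 1.79959 mg/L; C(t) = C_ss + (C₀ − C_ss) e^(−a t).
C(87.55) = 1.79959 + (-1.79959)·e^(−0.0319492·87.55) = 1.79959 + (-1.79959)·0.0609832 = 1.68984 mg/L.

1.690 mg/L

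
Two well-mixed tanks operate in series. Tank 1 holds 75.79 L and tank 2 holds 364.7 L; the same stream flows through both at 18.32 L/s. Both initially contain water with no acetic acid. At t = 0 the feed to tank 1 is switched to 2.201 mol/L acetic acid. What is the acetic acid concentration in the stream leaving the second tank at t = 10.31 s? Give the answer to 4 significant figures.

0.5935 mol/L

Time constants: τᵢ = Vᵢ/Q for each well-mixed tank.
τ₁ = 75.79/18.32 = 4.13701 s; τ₂ = 364.7/18.32 = 19.9072 s.
Tank 1: C₁ = C_in(1 − e^(−t/τ₁)). Tank 2 (τ₁ ≠ τ₂): C₂ = C_in[1 − (τ₁ e^(−t/τ₁) − τ₂ e^(−t/τ₂))/(τ₁ − τ₂)].
At t = 10.31: e^(−t/τ₁) = 0.0827328, e^(−t/τ₂) = 0.595769.
C₂ = 2.201·[1 − (4.13701·0.0827328 − 19.9072·0.595769)/(-15.7702)] = 2.201·0.269646 = 0.593491 mol/L.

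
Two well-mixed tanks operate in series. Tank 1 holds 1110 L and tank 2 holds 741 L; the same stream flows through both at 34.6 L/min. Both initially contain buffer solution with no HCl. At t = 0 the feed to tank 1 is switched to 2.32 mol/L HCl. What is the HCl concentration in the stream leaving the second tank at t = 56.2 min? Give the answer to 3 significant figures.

Time constants: τᵢ = Vᵢ/Q for each well-mixed tank.
τ₁ = 1110/34.6 = 32.081 min; τ₂ = 741/34.6 = 21.416 min.
Solving the cascade with C₁(0)=C₂(0)=0 gives C₂(t) = C_in[1 − (τ₁ e^(−t/τ₁) − τ₂ e^(−t/τ₂))/(τ₁ − τ₂)].
At t = 56.2: e^(−t/τ₁) = 0.17346, e^(−t/τ₂) = 0.072499.
C₂ = 2.32·[1 − (32.081·0.17346 − 21.416·0.072499)/(10.665)] = 2.32·0.62380 = 1.4472 mol/L.

1.45 mol/L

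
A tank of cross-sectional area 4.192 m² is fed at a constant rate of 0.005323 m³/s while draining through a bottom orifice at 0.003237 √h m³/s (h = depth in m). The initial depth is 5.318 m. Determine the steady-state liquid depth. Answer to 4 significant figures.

2.704 m

Level balance: A dh/dt = 0.005323 − 0.003237 √h. Setting dh/dt = 0:
Q_in = 0.003237 √h_ss ⇒ √h_ss = 0.005323/0.003237 = 1.64442.
h_ss = 1.64442² = 2.70413 m. (Since h₀ = 5.318 m > h_ss, the level will fall toward this value.)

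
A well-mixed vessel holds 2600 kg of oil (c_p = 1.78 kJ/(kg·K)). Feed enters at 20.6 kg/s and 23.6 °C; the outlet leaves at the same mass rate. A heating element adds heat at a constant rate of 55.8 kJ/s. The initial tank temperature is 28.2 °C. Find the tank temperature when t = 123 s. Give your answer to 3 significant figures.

26.3 °C

First-law balance (no shaft work): M c_p dT/dt = ṁ c_p (T_in − T) + 55.8.
Rearrange: dT/dt = (T_ss − T)/τ with τ = M/ṁ = 126.21 s and T_ss = T_in + Q̇/(ṁ c_p) = 25.122 °C.
Solution: T(t) = T_ss + (T₀ − T_ss) e^(−t/τ).
T(123) = 25.122 + (3.0782)·e^(−123/126.21) = 25.122 + (3.0782)·0.37737 = 26.283 °C.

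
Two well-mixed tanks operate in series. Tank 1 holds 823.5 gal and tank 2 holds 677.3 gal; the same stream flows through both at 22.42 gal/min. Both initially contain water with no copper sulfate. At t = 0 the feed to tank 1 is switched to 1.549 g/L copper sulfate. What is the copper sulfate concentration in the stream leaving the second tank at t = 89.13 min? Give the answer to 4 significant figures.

Species balance on tank i: dCᵢ/dt = (Cᵢ₋₁ − Cᵢ)/τᵢ with τᵢ = Vᵢ/Q.
τ₁ = 823.5/22.42 = 36.7306 min; τ₂ = 677.3/22.42 = 30.2096 min.
Tank 1: C₁ = C_in(1 − e^(−t/τ₁)). Tank 2 (τ₁ ≠ τ₂): C₂ = C_in[1 − (τ₁ e^(−t/τ₁) − τ₂ e^(−t/τ₂))/(τ₁ − τ₂)].
At t = 89.13: e^(−t/τ₁) = 0.0883378, e^(−t/τ₂) = 0.0523196.
C₂ = 1.549·[1 − (36.7306·0.0883378 − 30.2096·0.0523196)/(6.52096)] = 1.549·0.744801 = 1.15370 g/L.

1.154 g/L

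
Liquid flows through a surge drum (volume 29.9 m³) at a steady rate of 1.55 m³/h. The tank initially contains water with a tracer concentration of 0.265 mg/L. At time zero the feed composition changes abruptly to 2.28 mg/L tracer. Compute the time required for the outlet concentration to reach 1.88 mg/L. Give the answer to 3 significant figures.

Species balance: V dC/dt = Q(C_in − C) ⇒ τ = V/Q = 19.290 h.
C(t) = C_in + (C₀ − C_in) e^(−t/τ). Set C = 1.88 and solve for t:
e^(−t/τ) = (C − C_in)/(C₀ − C_in) = (1.88 − 2.28)/(0.265 − 2.28) = 0.19851
t = −τ ln(…) = 19.290 × 1.6169 = 31.191 h.

31.2 h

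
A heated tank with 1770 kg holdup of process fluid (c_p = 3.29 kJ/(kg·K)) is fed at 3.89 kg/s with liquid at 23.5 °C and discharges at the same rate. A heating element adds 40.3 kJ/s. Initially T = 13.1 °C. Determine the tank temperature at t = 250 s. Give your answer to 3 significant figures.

M c_p dT/dt = ṁ c_p (T_in − T) + Q̇.
τ = M/ṁ = 455.01 s; T_ss = T_in + Q̇/(ṁ c_p) = 23.5 + 40.3/(3.89·3.29) = 26.649 °C.
T approaches T_ss exponentially: T(t) = T_ss + (T₀ − T_ss) e^(−t/τ).
T(250) = 26.649 + (-13.549)·e^(−250/455.01) = 26.649 + (-13.549)·0.57728 = 18.827 °C.

18.8 °C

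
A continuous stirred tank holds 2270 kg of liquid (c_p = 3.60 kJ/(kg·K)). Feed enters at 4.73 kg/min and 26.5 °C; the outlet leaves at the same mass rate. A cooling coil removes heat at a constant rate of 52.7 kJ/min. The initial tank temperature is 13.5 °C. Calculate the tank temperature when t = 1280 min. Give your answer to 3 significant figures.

M c_p dT/dt = ṁ c_p (T_in − T) − Q̇.
τ = M/ṁ = 479.92 min; T_ss = T_in − Q̇/(ṁ c_p) = 26.5 − 52.7/(4.73·3.60) = 23.405 °C.
T approaches T_ss exponentially: T(t) = T_ss + (T₀ − T_ss) e^(−t/τ).
T(1280) = 23.405 + (-9.9051)·e^(−1280/479.92) = 23.405 + (-9.9051)·0.069451 = 22.717 °C.

22.7 °C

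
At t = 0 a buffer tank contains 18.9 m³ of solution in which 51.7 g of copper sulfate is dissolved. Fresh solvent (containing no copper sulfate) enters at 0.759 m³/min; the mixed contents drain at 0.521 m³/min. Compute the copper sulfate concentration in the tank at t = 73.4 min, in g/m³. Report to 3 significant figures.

Let m(t) be the amount of copper sulfate. Volume: V(t) = V₀ + (Q_in − Q_out) t = 18.9 + 0.23800 t; V(73.4) = 36.369 m³.
No copper sulfate enters, so dm/dt = −Q_out · (m/V).
dm/m = −Q_out dt/(V₀ + 0.23800 t); integrating gives ln(m/m₀) = −(Q_out/(Q_in−Q_out)) ln(V/V₀).
m = m₀ (V₀/V)^(Q_out/(Q_in−Q_out)) = 51.7 × (18.9/36.369)^(2.1891) = 12.337 g.
C = m/V = 12.337/36.369 = 0.33921 g/m³.

0.339 g/m³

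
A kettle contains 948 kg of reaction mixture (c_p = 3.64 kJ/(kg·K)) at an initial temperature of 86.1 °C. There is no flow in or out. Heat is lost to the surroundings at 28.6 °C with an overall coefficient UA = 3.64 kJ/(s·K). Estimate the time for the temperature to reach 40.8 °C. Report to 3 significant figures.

Energy balance: M c_p dT/dt = −UA(T − T_amb).
τ = M c_p/UA = 948.00 s; T_ss = T_amb = 28.600 °C.
T(t) = T_ss + (T₀ − T_ss)e^(−t/τ); set T = 40.8:
t = −τ ln[(T − T_ss)/(T₀ − T_ss)] = −948.00 · ln(0.21217) = 1469.7 s.

1470 s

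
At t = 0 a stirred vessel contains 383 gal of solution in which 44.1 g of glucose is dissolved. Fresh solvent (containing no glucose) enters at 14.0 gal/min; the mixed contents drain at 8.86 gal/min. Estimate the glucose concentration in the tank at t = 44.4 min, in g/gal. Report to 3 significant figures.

0.0322 g/gal

Total volume: dV/dt = Q_in − Q_out = 5.1400 gal/min, so V(t) = 383 + 5.1400 t and V(44.4) = 611.22 gal.
Species balance (pure solvent in): dm/dt = −Q_out · m/V(t).
Separate: dm/m = −Q_out dt/V(t) ⇒ ln(m/m₀) = −(Q_out/(Q_in−Q_out)) ln(V/V₀).
m = m₀ (V₀/V)^(Q_out/(Q_in−Q_out)) = 44.1 × (383/611.22)^(1.7237) = 19.703 g.
C = m/V = 19.703/611.22 = 0.032235 g/gal.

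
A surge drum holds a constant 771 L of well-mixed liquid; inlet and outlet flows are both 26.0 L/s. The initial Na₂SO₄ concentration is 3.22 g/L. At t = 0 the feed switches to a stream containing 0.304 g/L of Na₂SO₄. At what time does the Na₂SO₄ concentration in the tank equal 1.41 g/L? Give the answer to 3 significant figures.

28.7 s

Unsteady species balance (constant V, well mixed): V dC/dt = Q(C_in − C), so τ = V/Q = 29.654 s.
C(t) = C_in + (C₀ − C_in) e^(−t/τ). Set C = 1.41 and solve for t:
e^(−t/τ) = (C − C_in)/(C₀ − C_in) = (1.41 − 0.304)/(3.22 − 0.304) = 0.37929
t = −τ ln(…) = 29.654 × 0.96946 = 28.748 s.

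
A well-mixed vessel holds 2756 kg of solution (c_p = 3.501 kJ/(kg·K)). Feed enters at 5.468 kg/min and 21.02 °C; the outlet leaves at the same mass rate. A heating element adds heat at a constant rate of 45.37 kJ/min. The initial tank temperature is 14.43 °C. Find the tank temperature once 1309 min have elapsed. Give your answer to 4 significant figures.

22.72 °C

M c_p dT/dt = ṁ c_p (T_in − T) + Q̇.
τ = M/ṁ = 504.023 min; T_ss = T_in + Q̇/(ṁ c_p) = 21.02 + 45.37/(5.468·3.501) = 23.3900 °C.
Integrating: T(t) = T_ss + (T₀ − T_ss) e^(−t/τ).
T(1309) = 23.3900 + (-8.96000)·e^(−1309/504.023) = 23.3900 + (-8.96000)·0.0744892 = 22.7226 °C.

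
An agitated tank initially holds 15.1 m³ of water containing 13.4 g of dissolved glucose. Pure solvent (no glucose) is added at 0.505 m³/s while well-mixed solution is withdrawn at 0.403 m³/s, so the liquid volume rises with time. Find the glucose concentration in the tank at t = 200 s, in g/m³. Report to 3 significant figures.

Total volume: dV/dt = Q_in − Q_out = 0.10200 m³/s, so V(t) = 15.1 + 0.10200 t and V(200) = 35.500 m³.
Species balance (pure solvent in): dm/dt = −Q_out · m/V(t).
Separate: dm/m = −Q_out dt/V(t) ⇒ ln(m/m₀) = −(Q_out/(Q_in−Q_out)) ln(V/V₀).
m = m₀ (V₀/V)^(Q_out/(Q_in−Q_out)) = 13.4 × (15.1/35.500)^(3.9510) = 0.45740 g.
C = m/V = 0.45740/35.500 = 0.012885 g/m³.

0.0129 g/m³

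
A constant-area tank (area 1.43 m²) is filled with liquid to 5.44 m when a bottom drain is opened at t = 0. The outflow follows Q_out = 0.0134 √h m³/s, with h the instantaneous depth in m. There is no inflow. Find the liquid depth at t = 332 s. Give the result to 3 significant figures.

0.604 m

A dh/dt = −Q_out = −0.0134 √h.
∫ h^(−1/2) dh = −(0.0134/A) ∫ dt, giving 2√h = 2√h₀ − (0.0134/A) t.
√h = √5.44 − 0.0134·332/(2·1.43) = 2.3324 − 1.5555 = 0.77686.
h = 0.77686² = 0.60351 m.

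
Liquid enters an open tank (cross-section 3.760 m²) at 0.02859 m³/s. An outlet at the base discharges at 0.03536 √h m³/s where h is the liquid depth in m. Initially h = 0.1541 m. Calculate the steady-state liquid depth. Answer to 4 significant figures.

A dh/dt = Q_in − 0.03536 √h. Steady state requires inflow = outflow:
Q_in = 0.03536 √h_ss ⇒ √h_ss = 0.02859/0.03536 = 0.808541.
h_ss = 0.808541² = 0.653738 m. (Since h₀ = 0.1541 m < h_ss, the level will rise toward this value.)

0.6537 m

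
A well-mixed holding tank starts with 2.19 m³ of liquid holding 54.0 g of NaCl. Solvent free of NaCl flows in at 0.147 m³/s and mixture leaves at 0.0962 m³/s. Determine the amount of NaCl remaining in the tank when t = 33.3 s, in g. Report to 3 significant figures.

18.3 g

Total volume: dV/dt = Q_in − Q_out = 0.050800 m³/s, so V(t) = 2.19 + 0.050800 t and V(33.3) = 3.8816 m³.
Species balance (pure solvent in): dm/dt = −Q_out · m/V(t).
dm/m = −Q_out dt/(V₀ + 0.050800 t); integrating gives ln(m/m₀) = −(Q_out/(Q_in−Q_out)) ln(V/V₀).
m = m₀ (V₀/V)^(Q_out/(Q_in−Q_out)) = 54.0 × (2.19/3.8816)^(1.8937) = 18.267 g.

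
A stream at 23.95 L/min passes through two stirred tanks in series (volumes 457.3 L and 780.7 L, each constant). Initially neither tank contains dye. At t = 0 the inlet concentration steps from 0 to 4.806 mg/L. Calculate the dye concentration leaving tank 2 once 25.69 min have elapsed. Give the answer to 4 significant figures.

1.300 mg/L

Each tank obeys Vᵢ dCᵢ/dt = Q(Cᵢ₋₁ − Cᵢ), so τᵢ = Vᵢ/Q.
τ₁ = 457.3/23.95 = 19.0939 min; τ₂ = 780.7/23.95 = 32.5971 min.
Tank 1: C₁ = C_in(1 − e^(−t/τ₁)). Tank 2 (τ₁ ≠ τ₂): C₂ = C_in[1 − (τ₁ e^(−t/τ₁) − τ₂ e^(−t/τ₂))/(τ₁ − τ₂)].
At t = 25.69: e^(−t/τ₁) = 0.260422, e^(−t/τ₂) = 0.454705.
C₂ = 4.806·[1 − (19.0939·0.260422 − 32.5971·0.454705)/(-13.5031)] = 4.806·0.270572 = 1.30037 mg/L.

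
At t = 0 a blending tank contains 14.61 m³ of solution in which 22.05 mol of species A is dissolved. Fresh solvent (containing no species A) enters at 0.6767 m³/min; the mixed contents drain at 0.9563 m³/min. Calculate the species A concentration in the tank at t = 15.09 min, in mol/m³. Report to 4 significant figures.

0.6616 mol/m³

Let m(t) be the amount of species A. Volume: V(t) = V₀ + (Q_in − Q_out) t = 14.61 − 0.279600 t; V(15.09) = 10.3908 m³.
Solute balance: dm/dt = 0 − Q_out C = −Q_out m/V(t).
Separate: dm/m = −Q_out dt/V(t) ⇒ ln(m/m₀) = −(Q_out/(Q_in−Q_out)) ln(V/V₀).
m = m₀ (V₀/V)^(Q_out/(Q_in−Q_out)) = 22.05 × (14.61/10.3908)^(-3.42024) = 6.87406 mol.
C = m/V = 6.87406/10.3908 = 0.661551 mol/m³.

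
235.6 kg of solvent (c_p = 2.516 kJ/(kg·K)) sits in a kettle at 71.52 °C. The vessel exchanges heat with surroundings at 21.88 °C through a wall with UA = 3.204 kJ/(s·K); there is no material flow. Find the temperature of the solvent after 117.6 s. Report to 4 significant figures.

M c_p dT/dt = −UA(T − T_amb).
dT/dt = (T_ss − T)/τ with T_ss = T_amb = 21.8800 °C, τ = M c_p/UA = 235.6·2.516/3.204 = 185.009 s.
This is linear first-order; T(t) = T_ss + (T₀ − T_ss) e^(−t/τ).
T(117.6) = 21.8800 + (49.6400)·0.529594 = 48.1691 °C.

48.17 °C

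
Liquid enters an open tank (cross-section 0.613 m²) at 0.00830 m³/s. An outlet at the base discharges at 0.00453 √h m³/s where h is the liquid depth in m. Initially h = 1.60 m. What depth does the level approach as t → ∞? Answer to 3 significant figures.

3.36 m

A dh/dt = Q_in − 0.00453 √h. Steady state requires inflow = outflow:
Q_in = 0.00453 √h_ss ⇒ √h_ss = 0.00830/0.00453 = 1.8322.
h_ss = 1.8322² = 3.3571 m. (Since h₀ = 1.60 m < h_ss, the level will rise toward this value.)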